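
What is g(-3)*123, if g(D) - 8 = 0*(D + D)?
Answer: 984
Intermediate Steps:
g(D) = 8 (g(D) = 8 + 0*(D + D) = 8 + 0*(2*D) = 8 + 0 = 8)
g(-3)*123 = 8*123 = 984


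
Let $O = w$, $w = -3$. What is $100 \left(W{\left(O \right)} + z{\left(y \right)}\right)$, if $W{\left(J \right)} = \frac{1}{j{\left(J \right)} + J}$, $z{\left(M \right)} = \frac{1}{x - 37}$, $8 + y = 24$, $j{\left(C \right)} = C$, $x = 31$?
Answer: $- \frac{100}{3} \approx -33.333$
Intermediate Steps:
$O = -3$
$y = 16$ ($y = -8 + 24 = 16$)
$z{\left(M \right)} = - \frac{1}{6}$ ($z{\left(M \right)} = \frac{1}{31 - 37} = \frac{1}{-6} = - \frac{1}{6}$)
$W{\left(J \right)} = \frac{1}{2 J}$ ($W{\left(J \right)} = \frac{1}{J + J} = \frac{1}{2 J}$)
$100 \left(W{\left(O \right)} + z{\left(y \right)}\right) = 100 \left(\frac{1}{2 \left(-3\right)} - \frac{1}{6}\right) = 100 \left(\frac{1}{2} \left(- \frac{1}{3}\right) - \frac{1}{6}\right) = 100 \left(- \frac{1}{6} - \frac{1}{6}\right) = 100 \left(- \frac{1}{3}\right) = - \frac{100}{3}$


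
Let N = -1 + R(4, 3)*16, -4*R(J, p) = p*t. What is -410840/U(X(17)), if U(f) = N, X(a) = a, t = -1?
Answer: -410840/11 ≈ -37349.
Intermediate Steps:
R(J, p) = p/4 (R(J, p) = -p*(-1)/4 = -(-1)*p/4 = p/4)
N = 11 (N = -1 + ((¼)*3)*16 = -1 + (¾)*16 = -1 + 12 = 11)
U(f) = 11
-410840/U(X(17)) = -410840/11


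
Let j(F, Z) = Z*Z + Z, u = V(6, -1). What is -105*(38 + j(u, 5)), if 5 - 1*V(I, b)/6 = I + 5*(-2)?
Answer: -7140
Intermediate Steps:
V(I, b) = 90 - 6*I (V(I, b) = 30 - 6*(I + 5*(-2)) = 30 - 6*(I - 10) = 30 - 6*(-10 + I) = 30 + (60 - 6*I) = 90 - 6*I)
u = 54 (u = 90 - 6*6 = 90 - 36 = 54)
j(F, Z) = Z + Z² (j(F, Z) = Z² + Z = Z + Z²)
-105*(38 + j(u, 5)) = -105*(38 + 5*(1 + 5)) = -105*(38 + 5*6) = -105*(38 + 30) = -105*68 = -7140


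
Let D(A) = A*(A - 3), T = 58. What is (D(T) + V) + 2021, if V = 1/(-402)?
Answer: 2094821/402 ≈ 5211.0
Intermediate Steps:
D(A) = A*(-3 + A)
V = -1/402 ≈ -0.0024876
(D(T) + V) + 2021 = (58*(-3 + 58) - 1/402) + 2021 = (58*55 - 1/402) + 2021 = (3190 - 1/402) + 2021 = 1282379/402 + 2021 = 2094821/402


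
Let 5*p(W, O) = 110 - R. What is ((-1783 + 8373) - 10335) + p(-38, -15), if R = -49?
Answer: -18566/5 ≈ -3713.2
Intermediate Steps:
p(W, O) = 159/5 (p(W, O) = (110 - 1*(-49))/5 = (110 + 49)/5 = (1/5)*159 = 159/5)
((-1783 + 8373) - 10335) + p(-38, -15) = ((-1783 + 8373) - 10335) + 159/5 = (6590 - 10335) + 159/5 = -3745 + 159/5 = -18566/5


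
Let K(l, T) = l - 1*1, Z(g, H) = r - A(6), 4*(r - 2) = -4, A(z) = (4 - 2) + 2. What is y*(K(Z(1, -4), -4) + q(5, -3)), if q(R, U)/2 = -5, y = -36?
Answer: 504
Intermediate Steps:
A(z) = 4 (A(z) = 2 + 2 = 4)
r = 1 (r = 2 + (1/4)*(-4) = 2 - 1 = 1)
q(R, U) = -10 (q(R, U) = 2*(-5) = -10)
Z(g, H) = -3 (Z(g, H) = 1 - 1*4 = 1 - 4 = -3)
K(l, T) = -1 + l (K(l, T) = l - 1 = -1 + l)
y*(K(Z(1, -4), -4) + q(5, -3)) = -36*((-1 - 3) - 10) = -36*(-4 - 10) = -36*(-14) = 504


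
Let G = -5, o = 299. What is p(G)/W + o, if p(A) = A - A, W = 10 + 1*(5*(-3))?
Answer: 299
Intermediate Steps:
W = -5 (W = 10 + 1*(-15) = 10 - 15 = -5)
p(A) = 0
p(G)/W + o = 0/(-5) + 299 = 0*(-⅕) + 299 = 0 + 299 = 299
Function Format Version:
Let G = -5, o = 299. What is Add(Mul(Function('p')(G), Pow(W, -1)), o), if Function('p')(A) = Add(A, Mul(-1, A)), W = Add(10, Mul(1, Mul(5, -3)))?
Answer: 299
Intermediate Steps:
W = -5 (W = Add(10, Mul(1, -15)) = Add(10, -15) = -5)
Function('p')(A) = 0
Add(Mul(Function('p')(G), Pow(W, -1)), o) = Add(Mul(0, Pow(-5, -1)), 299) = Add(Mul(0, Rational(-1, 5)), 299) = Add(0, 299) = 299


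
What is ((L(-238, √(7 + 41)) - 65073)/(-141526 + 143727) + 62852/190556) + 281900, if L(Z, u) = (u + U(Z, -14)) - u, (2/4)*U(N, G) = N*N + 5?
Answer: 29560516429188/104853439 ≈ 2.8192e+5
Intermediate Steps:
U(N, G) = 10 + 2*N² (U(N, G) = 2*(N*N + 5) = 2*(N² + 5) = 2*(5 + N²) = 10 + 2*N²)
L(Z, u) = 10 + 2*Z² (L(Z, u) = (u + (10 + 2*Z²)) - u = (10 + u + 2*Z²) - u = 10 + 2*Z²)
((L(-238, √(7 + 41)) - 65073)/(-141526 + 143727) + 62852/190556) + 281900 = (((10 + 2*(-238)²) - 65073)/(-141526 + 143727) + 62852/190556) + 281900 = (((10 + 2*56644) - 65073)/2201 + 62852*(1/190556)) + 281900 = (((10 + 113288) - 65073)*(1/2201) + 15713/47639) + 281900 = ((113298 - 65073)*(1/2201) + 15713/47639) + 281900 = (48225*(1/2201) + 15713/47639) + 281900 = (48225/2201 + 15713/47639) + 281900 = 2331975088/104853439 + 281900 = 29560516429188/104853439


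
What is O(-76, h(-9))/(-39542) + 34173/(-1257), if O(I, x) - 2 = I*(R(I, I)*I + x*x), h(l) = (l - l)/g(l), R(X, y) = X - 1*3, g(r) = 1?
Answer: -129616192/8284049 ≈ -15.646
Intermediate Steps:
R(X, y) = -3 + X (R(X, y) = X - 3 = -3 + X)
h(l) = 0 (h(l) = (l - l)/1 = 0*1 = 0)
O(I, x) = 2 + I*(x² + I*(-3 + I)) (O(I, x) = 2 + I*((-3 + I)*I + x*x) = 2 + I*(I*(-3 + I) + x²) = 2 + I*(x² + I*(-3 + I)))
O(-76, h(-9))/(-39542) + 34173/(-1257) = (2 - 76*0² + (-76)²*(-3 - 76))/(-39542) + 34173/(-1257) = (2 - 76*0 + 5776*(-79))*(-1/39542) + 34173*(-1/1257) = (2 + 0 - 456304)*(-1/39542) - 11391/419 = -456302*(-1/39542) - 11391/419 = 228151/19771 - 11391/419 = -129616192/8284049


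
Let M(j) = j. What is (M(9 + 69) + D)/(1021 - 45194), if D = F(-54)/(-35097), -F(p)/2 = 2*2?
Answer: -2737574/1550339781 ≈ -0.0017658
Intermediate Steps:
F(p) = -8 (F(p) = -4*2 = -2*4 = -8)
D = 8/35097 (D = -8/(-35097) = -8*(-1/35097) = 8/35097 ≈ 0.00022794)
(M(9 + 69) + D)/(1021 - 45194) = ((9 + 69) + 8/35097)/(1021 - 45194) = (78 + 8/35097)/(-44173) = (2737574/35097)*(-1/44173) = -2737574/1550339781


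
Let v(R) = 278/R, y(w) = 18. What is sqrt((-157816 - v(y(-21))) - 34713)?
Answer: 10*I*sqrt(17329)/3 ≈ 438.8*I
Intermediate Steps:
sqrt((-157816 - v(y(-21))) - 34713) = sqrt((-157816 - 278/18) - 34713) = sqrt((-157816 - 1*139/9) - 34713) = sqrt((-157816 - 139/9) - 34713) = sqrt(-1420483/9 - 34713) = sqrt(-1732900/9) = 10*I*sqrt(17329)/3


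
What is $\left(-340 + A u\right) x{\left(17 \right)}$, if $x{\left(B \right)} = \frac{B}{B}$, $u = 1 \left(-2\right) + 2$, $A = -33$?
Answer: $-340$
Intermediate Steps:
$u = 0$ ($u = -2 + 2 = 0$)
$x{\left(B \right)} = 1$
$\left(-340 + A u\right) x{\left(17 \right)} = \left(-340 - 0\right) 1 = \left(-340 + 0\right) 1 = \left(-340\right) 1 = -340$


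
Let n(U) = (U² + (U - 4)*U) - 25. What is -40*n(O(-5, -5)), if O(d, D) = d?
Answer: -1800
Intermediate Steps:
n(U) = -25 + U² + U*(-4 + U) (n(U) = (U² + (-4 + U)*U) - 25 = (U² + U*(-4 + U)) - 25 = -25 + U² + U*(-4 + U))
-40*n(O(-5, -5)) = -40*(-25 - 4*(-5) + 2*(-5)²) = -40*(-25 + 20 + 2*25) = -40*(-25 + 20 + 50) = -40*45 = -1800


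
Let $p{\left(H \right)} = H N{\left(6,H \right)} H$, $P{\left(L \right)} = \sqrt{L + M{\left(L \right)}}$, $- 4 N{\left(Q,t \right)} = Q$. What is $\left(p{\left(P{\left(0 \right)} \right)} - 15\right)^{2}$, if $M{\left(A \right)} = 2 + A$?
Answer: $324$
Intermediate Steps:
$N{\left(Q,t \right)} = - \frac{Q}{4}$
$P{\left(L \right)} = \sqrt{2 + 2 L}$ ($P{\left(L \right)} = \sqrt{L + \left(2 + L\right)} = \sqrt{2 + 2 L}$)
$p{\left(H \right)} = - \frac{3 H^{2}}{2}$ ($p{\left(H \right)} = H \left(\left(- \frac{1}{4}\right) 6\right) H = H \left(- \frac{3}{2}\right) H = - \frac{3 H}{2} H = - \frac{3 H^{2}}{2}$)
$\left(p{\left(P{\left(0 \right)} \right)} - 15\right)^{2} = \left(- \frac{3 \left(\sqrt{2 + 2 \cdot 0}\right)^{2}}{2} - 15\right)^{2} = \left(- \frac{3 \left(\sqrt{2 + 0}\right)^{2}}{2} - 15\right)^{2} = \left(- \frac{3 \left(\sqrt{2}\right)^{2}}{2} - 15\right)^{2} = \left(\left(- \frac{3}{2}\right) 2 - 15\right)^{2} = \left(-3 - 15\right)^{2} = \left(-18\right)^{2} = 324$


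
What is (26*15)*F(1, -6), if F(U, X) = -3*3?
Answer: -3510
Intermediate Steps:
F(U, X) = -9
(26*15)*F(1, -6) = (26*15)*(-9) = 390*(-9) = -3510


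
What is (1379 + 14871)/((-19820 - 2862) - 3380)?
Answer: -8125/13031 ≈ -0.62351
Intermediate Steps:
(1379 + 14871)/((-19820 - 2862) - 3380) = 16250/(-22682 - 3380) = 16250/(-26062) = 16250*(-1/26062) = -8125/13031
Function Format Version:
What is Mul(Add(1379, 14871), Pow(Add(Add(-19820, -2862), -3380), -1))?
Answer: Rational(-8125, 13031) ≈ -0.62351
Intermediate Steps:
Mul(Add(1379, 14871), Pow(Add(Add(-19820, -2862), -3380), -1)) = Mul(16250, Pow(Add(-22682, -3380), -1)) = Mul(16250, Pow(-26062, -1)) = Mul(16250, Rational(-1, 26062)) = Rational(-8125, 13031)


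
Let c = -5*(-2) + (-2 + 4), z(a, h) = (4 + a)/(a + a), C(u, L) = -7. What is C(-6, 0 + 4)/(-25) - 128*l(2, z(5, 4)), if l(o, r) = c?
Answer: -38393/25 ≈ -1535.7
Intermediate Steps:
z(a, h) = (4 + a)/(2*a) (z(a, h) = (4 + a)/((2*a)) = (4 + a)*(1/(2*a)) = (4 + a)/(2*a))
c = 12 (c = 10 + 2 = 12)
l(o, r) = 12
C(-6, 0 + 4)/(-25) - 128*l(2, z(5, 4)) = -7/(-25) - 128*12 = -7*(-1/25) - 1536 = 7/25 - 1536 = -38393/25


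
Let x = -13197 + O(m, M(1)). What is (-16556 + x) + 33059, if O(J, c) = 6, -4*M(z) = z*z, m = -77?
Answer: 3312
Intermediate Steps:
M(z) = -z**2/4 (M(z) = -z*z/4 = -z**2/4)
x = -13191 (x = -13197 + 6 = -13191)
(-16556 + x) + 33059 = (-16556 - 13191) + 33059 = -29747 + 33059 = 3312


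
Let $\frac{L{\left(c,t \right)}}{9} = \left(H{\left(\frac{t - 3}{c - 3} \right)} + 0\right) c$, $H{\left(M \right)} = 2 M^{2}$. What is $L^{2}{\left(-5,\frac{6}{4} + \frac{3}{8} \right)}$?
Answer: $\frac{13286025}{4194304} \approx 3.1676$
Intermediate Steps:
$L{\left(c,t \right)} = \frac{18 c \left(-3 + t\right)^{2}}{\left(-3 + c\right)^{2}}$ ($L{\left(c,t \right)} = 9 \left(2 \left(\frac{t - 3}{c - 3}\right)^{2} + 0\right) c = 9 \left(2 \left(\frac{-3 + t}{-3 + c}\right)^{2} + 0\right) c = 9 \left(2 \frac{\left(-3 + t\right)^{2}}{\left(-3 + c\right)^{2}} + 0\right) c = 9 \left(\frac{2 \left(-3 + t\right)^{2}}{\left(-3 + c\right)^{2}} + 0\right) c = 9 \frac{2 \left(-3 + t\right)^{2}}{\left(-3 + c\right)^{2}} c = 9 \frac{2 c \left(-3 + t\right)^{2}}{\left(-3 + c\right)^{2}} = \frac{18 c \left(-3 + t\right)^{2}}{\left(-3 + c\right)^{2}}$)
$L^{2}{\left(-5,\frac{6}{4} + \frac{3}{8} \right)} = \left(18 \left(-5\right) \frac{1}{\left(-3 - 5\right)^{2}} \left(-3 + \left(\frac{6}{4} + \frac{3}{8}\right)\right)^{2}\right)^{2} = \left(18 \left(-5\right) \frac{1}{64} \left(-3 + \left(6 \cdot \frac{1}{4} + 3 \cdot \frac{1}{8}\right)\right)^{2}\right)^{2} = \left(18 \left(-5\right) \frac{1}{64} \left(-3 + \left(\frac{3}{2} + \frac{3}{8}\right)\right)^{2}\right)^{2} = \left(18 \left(-5\right) \frac{1}{64} \left(-3 + \frac{15}{8}\right)^{2}\right)^{2} = \left(18 \left(-5\right) \frac{1}{64} \left(- \frac{9}{8}\right)^{2}\right)^{2} = \left(18 \left(-5\right) \frac{1}{64} \cdot \frac{81}{64}\right)^{2} = \left(- \frac{3645}{2048}\right)^{2} = \frac{13286025}{4194304}$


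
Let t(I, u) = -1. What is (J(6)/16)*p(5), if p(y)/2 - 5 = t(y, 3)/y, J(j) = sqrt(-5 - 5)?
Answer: 3*I*sqrt(10)/5 ≈ 1.8974*I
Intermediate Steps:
J(j) = I*sqrt(10) (J(j) = sqrt(-10) = I*sqrt(10))
p(y) = 10 - 2/y (p(y) = 10 + 2*(-1/y) = 10 - 2/y)
(J(6)/16)*p(5) = ((I*sqrt(10))/16)*(10 - 2/5) = ((I*sqrt(10))*(1/16))*(10 - 2*1/5) = (I*sqrt(10)/16)*(10 - 2/5) = (I*sqrt(10)/16)*(48/5) = 3*I*sqrt(10)/5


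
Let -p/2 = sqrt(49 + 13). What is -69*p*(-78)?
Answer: -10764*sqrt(62) ≈ -84756.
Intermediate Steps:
p = -2*sqrt(62) (p = -2*sqrt(49 + 13) = -2*sqrt(62) ≈ -15.748)
-69*p*(-78) = -(-138)*sqrt(62)*(-78) = (138*sqrt(62))*(-78) = -10764*sqrt(62)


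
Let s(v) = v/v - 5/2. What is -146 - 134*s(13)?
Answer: 55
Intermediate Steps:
s(v) = -3/2 (s(v) = 1 - 5*½ = 1 - 5/2 = -3/2)
-146 - 134*s(13) = -146 - 134*(-3/2) = -146 + 201 = 55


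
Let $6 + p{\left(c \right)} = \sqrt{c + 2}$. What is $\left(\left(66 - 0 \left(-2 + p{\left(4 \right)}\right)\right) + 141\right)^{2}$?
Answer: $42849$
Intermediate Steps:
$p{\left(c \right)} = -6 + \sqrt{2 + c}$ ($p{\left(c \right)} = -6 + \sqrt{c + 2} = -6 + \sqrt{2 + c}$)
$\left(\left(66 - 0 \left(-2 + p{\left(4 \right)}\right)\right) + 141\right)^{2} = \left(\left(66 - 0 \left(-2 - \left(6 - \sqrt{2 + 4}\right)\right)\right) + 141\right)^{2} = \left(\left(66 - 0 \left(-2 - \left(6 - \sqrt{6}\right)\right)\right) + 141\right)^{2} = \left(\left(66 - 0 \left(-8 + \sqrt{6}\right)\right) + 141\right)^{2} = \left(\left(66 - 0\right) + 141\right)^{2} = \left(\left(66 + 0\right) + 141\right)^{2} = \left(66 + 141\right)^{2} = 207^{2} = 42849$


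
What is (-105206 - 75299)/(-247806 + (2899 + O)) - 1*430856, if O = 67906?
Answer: -76261762351/177001 ≈ -4.3086e+5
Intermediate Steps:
(-105206 - 75299)/(-247806 + (2899 + O)) - 1*430856 = (-105206 - 75299)/(-247806 + (2899 + 67906)) - 1*430856 = -180505/(-247806 + 70805) - 430856 = -180505/(-177001) - 430856 = -180505*(-1/177001) - 430856 = 180505/177001 - 430856 = -76261762351/177001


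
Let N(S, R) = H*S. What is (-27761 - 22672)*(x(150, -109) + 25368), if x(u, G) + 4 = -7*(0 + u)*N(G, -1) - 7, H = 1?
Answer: -7050886431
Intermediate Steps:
N(S, R) = S (N(S, R) = 1*S = S)
x(u, G) = -11 - 7*G*u (x(u, G) = -4 + (-7*(0 + u)*G - 7) = -4 + (-7*u*G - 7) = -4 + (-7*G*u - 7) = -4 + (-7 - 7*G*u) = -11 - 7*G*u)
(-27761 - 22672)*(x(150, -109) + 25368) = (-27761 - 22672)*((-11 - 7*(-109)*150) + 25368) = -50433*((-11 + 114450) + 25368) = -50433*(114439 + 25368) = -50433*139807 = -7050886431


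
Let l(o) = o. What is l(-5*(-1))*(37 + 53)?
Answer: 450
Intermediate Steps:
l(-5*(-1))*(37 + 53) = (-5*(-1))*(37 + 53) = 5*90 = 450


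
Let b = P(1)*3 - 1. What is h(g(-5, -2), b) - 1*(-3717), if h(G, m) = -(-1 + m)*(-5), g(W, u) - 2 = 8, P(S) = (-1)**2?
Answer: 3722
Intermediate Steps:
P(S) = 1
g(W, u) = 10 (g(W, u) = 2 + 8 = 10)
b = 2 (b = 1*3 - 1 = 3 - 1 = 2)
h(G, m) = -5 + 5*m (h(G, m) = -(5 - 5*m) = -5 + 5*m)
h(g(-5, -2), b) - 1*(-3717) = (-5 + 5*2) - 1*(-3717) = (-5 + 10) + 3717 = 5 + 3717 = 3722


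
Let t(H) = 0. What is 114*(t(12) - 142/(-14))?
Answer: 8094/7 ≈ 1156.3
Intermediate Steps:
114*(t(12) - 142/(-14)) = 114*(0 - 142/(-14)) = 114*(0 - 142*(-1/14)) = 114*(0 + 71/7) = 114*(71/7) = 8094/7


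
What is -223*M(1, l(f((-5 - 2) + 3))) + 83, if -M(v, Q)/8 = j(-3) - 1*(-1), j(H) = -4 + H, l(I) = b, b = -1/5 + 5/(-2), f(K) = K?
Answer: -10621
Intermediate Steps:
b = -27/10 (b = -1*1/5 + 5*(-1/2) = -1/5 - 5/2 = -27/10 ≈ -2.7000)
l(I) = -27/10
M(v, Q) = 48 (M(v, Q) = -8*((-4 - 3) - 1*(-1)) = -8*(-7 + 1) = -8*(-6) = 48)
-223*M(1, l(f((-5 - 2) + 3))) + 83 = -223*48 + 83 = -10704 + 83 = -10621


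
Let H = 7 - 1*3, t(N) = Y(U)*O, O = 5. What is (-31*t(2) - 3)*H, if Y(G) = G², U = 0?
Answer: -12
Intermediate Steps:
t(N) = 0 (t(N) = 0²*5 = 0*5 = 0)
H = 4 (H = 7 - 3 = 4)
(-31*t(2) - 3)*H = (-31*0 - 3)*4 = (0 - 3)*4 = -3*4 = -12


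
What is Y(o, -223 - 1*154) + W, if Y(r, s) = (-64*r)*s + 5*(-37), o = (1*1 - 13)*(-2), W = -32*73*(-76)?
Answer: 756423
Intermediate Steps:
W = 177536 (W = -2336*(-76) = 177536)
o = 24 (o = (1 - 13)*(-2) = -12*(-2) = 24)
Y(r, s) = -185 - 64*r*s (Y(r, s) = -64*r*s - 185 = -185 - 64*r*s)
Y(o, -223 - 1*154) + W = (-185 - 64*24*(-223 - 1*154)) + 177536 = (-185 - 64*24*(-223 - 154)) + 177536 = (-185 - 64*24*(-377)) + 177536 = (-185 + 579072) + 177536 = 578887 + 177536 = 756423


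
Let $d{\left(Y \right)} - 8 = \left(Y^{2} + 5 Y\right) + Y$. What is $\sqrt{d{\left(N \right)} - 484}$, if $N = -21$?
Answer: $i \sqrt{161} \approx 12.689 i$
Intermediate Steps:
$d{\left(Y \right)} = 8 + Y^{2} + 6 Y$ ($d{\left(Y \right)} = 8 + \left(\left(Y^{2} + 5 Y\right) + Y\right) = 8 + \left(Y^{2} + 6 Y\right) = 8 + Y^{2} + 6 Y$)
$\sqrt{d{\left(N \right)} - 484} = \sqrt{\left(8 + \left(-21\right)^{2} + 6 \left(-21\right)\right) - 484} = \sqrt{\left(8 + 441 - 126\right) - 484} = \sqrt{323 - 484} = \sqrt{-161} = i \sqrt{161}$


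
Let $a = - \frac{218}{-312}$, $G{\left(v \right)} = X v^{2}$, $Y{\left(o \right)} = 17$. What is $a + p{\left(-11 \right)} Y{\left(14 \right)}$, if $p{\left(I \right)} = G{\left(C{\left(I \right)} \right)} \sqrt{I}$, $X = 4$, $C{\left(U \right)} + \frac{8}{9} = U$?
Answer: $\frac{109}{156} + \frac{778532 i \sqrt{11}}{81} \approx 0.69872 + 31878.0 i$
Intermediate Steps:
$C{\left(U \right)} = - \frac{8}{9} + U$
$G{\left(v \right)} = 4 v^{2}$
$a = \frac{109}{156}$ ($a = \left(-218\right) \left(- \frac{1}{312}\right) = \frac{109}{156} \approx 0.69872$)
$p{\left(I \right)} = 4 \sqrt{I} \left(- \frac{8}{9} + I\right)^{2}$ ($p{\left(I \right)} = 4 \left(- \frac{8}{9} + I\right)^{2} \sqrt{I} = 4 \sqrt{I} \left(- \frac{8}{9} + I\right)^{2}$)
$a + p{\left(-11 \right)} Y{\left(14 \right)} = \frac{109}{156} + \frac{4 \sqrt{-11} \left(-8 + 9 \left(-11\right)\right)^{2}}{81} \cdot 17 = \frac{109}{156} + \frac{4 i \sqrt{11} \left(-8 - 99\right)^{2}}{81} \cdot 17 = \frac{109}{156} + \frac{4 i \sqrt{11} \left(-107\right)^{2}}{81} \cdot 17 = \frac{109}{156} + \frac{4}{81} i \sqrt{11} \cdot 11449 \cdot 17 = \frac{109}{156} + \frac{45796 i \sqrt{11}}{81} \cdot 17 = \frac{109}{156} + \frac{778532 i \sqrt{11}}{81}$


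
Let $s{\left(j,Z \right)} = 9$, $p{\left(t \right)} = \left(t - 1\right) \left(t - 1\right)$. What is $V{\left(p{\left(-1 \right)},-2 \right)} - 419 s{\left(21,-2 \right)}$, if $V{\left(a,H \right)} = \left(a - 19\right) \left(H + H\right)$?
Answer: $-3711$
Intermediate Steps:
$p{\left(t \right)} = \left(-1 + t\right)^{2}$ ($p{\left(t \right)} = \left(-1 + t\right) \left(-1 + t\right) = \left(-1 + t\right)^{2}$)
$V{\left(a,H \right)} = 2 H \left(-19 + a\right)$ ($V{\left(a,H \right)} = \left(-19 + a\right) 2 H = 2 H \left(-19 + a\right)$)
$V{\left(p{\left(-1 \right)},-2 \right)} - 419 s{\left(21,-2 \right)} = 2 \left(-2\right) \left(-19 + \left(-1 - 1\right)^{2}\right) - 3771 = 2 \left(-2\right) \left(-19 + \left(-2\right)^{2}\right) - 3771 = 2 \left(-2\right) \left(-19 + 4\right) - 3771 = 2 \left(-2\right) \left(-15\right) - 3771 = 60 - 3771 = -3711$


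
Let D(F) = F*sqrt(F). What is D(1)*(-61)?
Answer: -61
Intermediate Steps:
D(F) = F**(3/2)
D(1)*(-61) = 1**(3/2)*(-61) = 1*(-61) = -61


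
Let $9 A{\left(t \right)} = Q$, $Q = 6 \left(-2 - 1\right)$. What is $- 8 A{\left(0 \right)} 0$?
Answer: $0$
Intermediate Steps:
$Q = -18$ ($Q = 6 \left(-3\right) = -18$)
$A{\left(t \right)} = -2$ ($A{\left(t \right)} = \frac{1}{9} \left(-18\right) = -2$)
$- 8 A{\left(0 \right)} 0 = \left(-8\right) \left(-2\right) 0 = 16 \cdot 0 = 0$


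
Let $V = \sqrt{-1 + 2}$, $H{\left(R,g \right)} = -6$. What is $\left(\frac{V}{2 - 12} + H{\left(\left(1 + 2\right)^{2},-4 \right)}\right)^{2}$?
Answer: $\frac{3721}{100} \approx 37.21$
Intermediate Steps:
$V = 1$ ($V = \sqrt{1} = 1$)
$\left(\frac{V}{2 - 12} + H{\left(\left(1 + 2\right)^{2},-4 \right)}\right)^{2} = \left(1 \frac{1}{2 - 12} - 6\right)^{2} = \left(1 \frac{1}{-10} - 6\right)^{2} = \left(1 \left(- \frac{1}{10}\right) - 6\right)^{2} = \left(- \frac{1}{10} - 6\right)^{2} = \left(- \frac{61}{10}\right)^{2} = \frac{3721}{100}$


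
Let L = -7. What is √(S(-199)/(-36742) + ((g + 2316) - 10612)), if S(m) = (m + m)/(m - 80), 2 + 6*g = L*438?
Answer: I*√25708451993883965/1708503 ≈ 93.847*I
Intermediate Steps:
g = -1534/3 (g = -⅓ + (-7*438)/6 = -⅓ + (⅙)*(-3066) = -⅓ - 511 = -1534/3 ≈ -511.33)
S(m) = 2*m/(-80 + m) (S(m) = (2*m)/(-80 + m) = 2*m/(-80 + m))
√(S(-199)/(-36742) + ((g + 2316) - 10612)) = √((2*(-199)/(-80 - 199))/(-36742) + ((-1534/3 + 2316) - 10612)) = √((2*(-199)/(-279))*(-1/36742) + (5414/3 - 10612)) = √((2*(-199)*(-1/279))*(-1/36742) - 26422/3) = √((398/279)*(-1/36742) - 26422/3) = √(-199/5125509 - 26422/3) = √(-45142066465/5125509) = I*√25708451993883965/1708503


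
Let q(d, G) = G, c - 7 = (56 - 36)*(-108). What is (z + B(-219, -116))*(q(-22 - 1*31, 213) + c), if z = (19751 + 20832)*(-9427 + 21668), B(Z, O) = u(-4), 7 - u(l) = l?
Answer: -963746437160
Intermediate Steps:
u(l) = 7 - l
B(Z, O) = 11 (B(Z, O) = 7 - 1*(-4) = 7 + 4 = 11)
z = 496776503 (z = 40583*12241 = 496776503)
c = -2153 (c = 7 + (56 - 36)*(-108) = 7 + 20*(-108) = 7 - 2160 = -2153)
(z + B(-219, -116))*(q(-22 - 1*31, 213) + c) = (496776503 + 11)*(213 - 2153) = 496776514*(-1940) = -963746437160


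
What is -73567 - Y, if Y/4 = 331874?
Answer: -1401063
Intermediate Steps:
Y = 1327496 (Y = 4*331874 = 1327496)
-73567 - Y = -73567 - 1*1327496 = -73567 - 1327496 = -1401063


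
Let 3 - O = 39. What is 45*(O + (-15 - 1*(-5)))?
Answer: -2070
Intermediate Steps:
O = -36 (O = 3 - 1*39 = 3 - 39 = -36)
45*(O + (-15 - 1*(-5))) = 45*(-36 + (-15 - 1*(-5))) = 45*(-36 + (-15 + 5)) = 45*(-36 - 10) = 45*(-46) = -2070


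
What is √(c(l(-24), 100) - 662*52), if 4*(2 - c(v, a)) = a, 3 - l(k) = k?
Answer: 7*I*√703 ≈ 185.6*I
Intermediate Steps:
l(k) = 3 - k
c(v, a) = 2 - a/4
√(c(l(-24), 100) - 662*52) = √((2 - ¼*100) - 662*52) = √((2 - 25) - 34424) = √(-23 - 34424) = √(-34447) = 7*I*√703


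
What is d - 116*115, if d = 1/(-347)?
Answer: -4628981/347 ≈ -13340.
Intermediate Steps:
d = -1/347 ≈ -0.0028818
d - 116*115 = -1/347 - 116*115 = -1/347 - 13340 = -4628981/347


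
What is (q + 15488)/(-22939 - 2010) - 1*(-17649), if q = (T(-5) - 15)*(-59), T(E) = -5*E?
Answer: 440310003/24949 ≈ 17648.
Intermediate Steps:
q = -590 (q = (-5*(-5) - 15)*(-59) = (25 - 15)*(-59) = 10*(-59) = -590)
(q + 15488)/(-22939 - 2010) - 1*(-17649) = (-590 + 15488)/(-22939 - 2010) - 1*(-17649) = 14898/(-24949) + 17649 = 14898*(-1/24949) + 17649 = -14898/24949 + 17649 = 440310003/24949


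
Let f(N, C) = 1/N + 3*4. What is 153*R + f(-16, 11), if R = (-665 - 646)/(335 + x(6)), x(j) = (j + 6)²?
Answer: -3117839/7664 ≈ -406.82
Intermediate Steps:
x(j) = (6 + j)²
f(N, C) = 12 + 1/N (f(N, C) = 1/N + 12 = 12 + 1/N)
R = -1311/479 (R = (-665 - 646)/(335 + (6 + 6)²) = -1311/(335 + 12²) = -1311/(335 + 144) = -1311/479 ≈ -2.7370)
153*R + f(-16, 11) = 153*(-1311/479) + (12 + 1/(-16)) = -200583/479 + (12 - 1/16) = -200583/479 + 191/16 = -3117839/7664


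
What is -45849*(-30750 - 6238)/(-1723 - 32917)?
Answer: -423965703/8660 ≈ -48957.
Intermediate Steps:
-45849*(-30750 - 6238)/(-1723 - 32917) = -45849/((-34640/(-36988))) = -45849/((-34640*(-1/36988))) = -45849/8660/9247 = -45849*9247/8660 = -423965703/8660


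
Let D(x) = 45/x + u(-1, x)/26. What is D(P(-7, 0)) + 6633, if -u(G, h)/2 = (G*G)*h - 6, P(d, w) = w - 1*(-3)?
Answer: 86427/13 ≈ 6648.2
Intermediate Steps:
P(d, w) = 3 + w (P(d, w) = w + 3 = 3 + w)
u(G, h) = 12 - 2*h*G**2 (u(G, h) = -2*((G*G)*h - 6) = -2*(G**2*h - 6) = -2*(h*G**2 - 6) = -2*(-6 + h*G**2) = 12 - 2*h*G**2)
D(x) = 6/13 + 45/x - x/13 (D(x) = 45/x + (12 - 2*x*(-1)**2)/26 = 45/x + (12 - 2*x*1)*(1/26) = 45/x + (12 - 2*x)*(1/26) = 45/x + (6/13 - x/13) = 6/13 + 45/x - x/13)
D(P(-7, 0)) + 6633 = (585 + (3 + 0)*(6 - (3 + 0)))/(13*(3 + 0)) + 6633 = (1/13)*(585 + 3*(6 - 1*3))/3 + 6633 = (1/13)*(1/3)*(585 + 3*(6 - 3)) + 6633 = (1/13)*(1/3)*(585 + 3*3) + 6633 = (1/13)*(1/3)*(585 + 9) + 6633 = (1/13)*(1/3)*594 + 6633 = 198/13 + 6633 = 86427/13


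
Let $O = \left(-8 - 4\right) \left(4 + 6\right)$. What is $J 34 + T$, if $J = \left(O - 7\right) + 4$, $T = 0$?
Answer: $-4182$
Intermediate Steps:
$O = -120$ ($O = \left(-12\right) 10 = -120$)
$J = -123$ ($J = \left(-120 - 7\right) + 4 = -127 + 4 = -123$)
$J 34 + T = \left(-123\right) 34 + 0 = -4182 + 0 = -4182$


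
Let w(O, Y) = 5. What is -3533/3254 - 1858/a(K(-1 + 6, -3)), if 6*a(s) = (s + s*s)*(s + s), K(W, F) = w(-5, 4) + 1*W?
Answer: -2753012/447425 ≈ -6.1530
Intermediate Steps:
K(W, F) = 5 + W (K(W, F) = 5 + 1*W = 5 + W)
a(s) = s*(s + s²)/3 (a(s) = ((s + s*s)*(s + s))/6 = ((s + s²)*(2*s))/6 = (2*s*(s + s²))/6 = s*(s + s²)/3)
-3533/3254 - 1858/a(K(-1 + 6, -3)) = -3533/3254 - 1858*3/((1 + (5 + (-1 + 6)))*(5 + (-1 + 6))²) = -3533*1/3254 - 1858*3/((1 + (5 + 5))*(5 + 5)²) = -3533/3254 - 1858*3/(100*(1 + 10)) = -3533/3254 - 1858/((⅓)*100*11) = -3533/3254 - 1858/1100/3 = -3533/3254 - 1858*3/1100 = -3533/3254 - 2787/550 = -2753012/447425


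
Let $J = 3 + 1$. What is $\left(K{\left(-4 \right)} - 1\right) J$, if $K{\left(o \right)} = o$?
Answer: $-20$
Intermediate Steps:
$J = 4$
$\left(K{\left(-4 \right)} - 1\right) J = \left(-4 - 1\right) 4 = \left(-5\right) 4 = -20$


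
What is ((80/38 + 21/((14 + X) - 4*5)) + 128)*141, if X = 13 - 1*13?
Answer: 678351/38 ≈ 17851.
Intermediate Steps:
X = 0 (X = 13 - 13 = 0)
((80/38 + 21/((14 + X) - 4*5)) + 128)*141 = ((80/38 + 21/((14 + 0) - 4*5)) + 128)*141 = ((80*(1/38) + 21/(14 - 20)) + 128)*141 = ((40/19 + 21/(-6)) + 128)*141 = ((40/19 + 21*(-⅙)) + 128)*141 = ((40/19 - 7/2) + 128)*141 = (-53/38 + 128)*141 = (4811/38)*141 = 678351/38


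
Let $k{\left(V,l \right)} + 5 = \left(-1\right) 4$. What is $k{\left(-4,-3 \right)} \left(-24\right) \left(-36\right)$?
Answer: $-7776$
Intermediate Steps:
$k{\left(V,l \right)} = -9$ ($k{\left(V,l \right)} = -5 - 4 = -9$)
$k{\left(-4,-3 \right)} \left(-24\right) \left(-36\right) = \left(-9\right) \left(-24\right) \left(-36\right) = 216 \left(-36\right) = -7776$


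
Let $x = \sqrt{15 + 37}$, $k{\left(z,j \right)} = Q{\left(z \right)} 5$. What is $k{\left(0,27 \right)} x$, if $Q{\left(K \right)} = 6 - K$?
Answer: $60 \sqrt{13} \approx 216.33$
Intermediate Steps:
$k{\left(z,j \right)} = 30 - 5 z$ ($k{\left(z,j \right)} = \left(6 - z\right) 5 = 30 - 5 z$)
$x = 2 \sqrt{13}$ ($x = \sqrt{52} = 2 \sqrt{13} \approx 7.2111$)
$k{\left(0,27 \right)} x = \left(30 - 0\right) 2 \sqrt{13} = \left(30 + 0\right) 2 \sqrt{13} = 30 \cdot 2 \sqrt{13} = 60 \sqrt{13}$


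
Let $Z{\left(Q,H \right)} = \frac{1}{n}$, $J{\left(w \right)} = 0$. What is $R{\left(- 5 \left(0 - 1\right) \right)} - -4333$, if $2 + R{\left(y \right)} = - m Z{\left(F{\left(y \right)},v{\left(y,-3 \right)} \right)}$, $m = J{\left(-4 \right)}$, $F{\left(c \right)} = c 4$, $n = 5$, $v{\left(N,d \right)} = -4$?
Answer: $4331$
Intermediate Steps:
$F{\left(c \right)} = 4 c$
$m = 0$
$Z{\left(Q,H \right)} = \frac{1}{5}$
$R{\left(y \right)} = -2$ ($R{\left(y \right)} = -2 + \left(-1\right) 0 \cdot \frac{1}{5} = -2 + 0 \cdot \frac{1}{5} = -2 + 0 = -2$)
$R{\left(- 5 \left(0 - 1\right) \right)} - -4333 = -2 - -4333 = -2 + 4333 = 4331$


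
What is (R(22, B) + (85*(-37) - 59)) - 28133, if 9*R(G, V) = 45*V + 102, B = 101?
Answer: -92462/3 ≈ -30821.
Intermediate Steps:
R(G, V) = 34/3 + 5*V (R(G, V) = (45*V + 102)/9 = (102 + 45*V)/9 = 34/3 + 5*V)
(R(22, B) + (85*(-37) - 59)) - 28133 = ((34/3 + 5*101) + (85*(-37) - 59)) - 28133 = ((34/3 + 505) + (-3145 - 59)) - 28133 = (1549/3 - 3204) - 28133 = -8063/3 - 28133 = -92462/3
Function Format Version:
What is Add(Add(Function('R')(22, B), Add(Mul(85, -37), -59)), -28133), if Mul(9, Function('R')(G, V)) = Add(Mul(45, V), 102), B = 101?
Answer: Rational(-92462, 3) ≈ -30821.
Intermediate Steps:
Function('R')(G, V) = Add(Rational(34, 3), Mul(5, V)) (Function('R')(G, V) = Mul(Rational(1, 9), Add(Mul(45, V), 102)) = Mul(Rational(1, 9), Add(102, Mul(45, V))) = Add(Rational(34, 3), Mul(5, V)))
Add(Add(Function('R')(22, B), Add(Mul(85, -37), -59)), -28133) = Add(Add(Add(Rational(34, 3), Mul(5, 101)), Add(Mul(85, -37), -59)), -28133) = Add(Add(Add(Rational(34, 3), 505), Add(-3145, -59)), -28133) = Add(Add(Rational(1549, 3), -3204), -28133) = Add(Rational(-8063, 3), -28133) = Rational(-92462, 3)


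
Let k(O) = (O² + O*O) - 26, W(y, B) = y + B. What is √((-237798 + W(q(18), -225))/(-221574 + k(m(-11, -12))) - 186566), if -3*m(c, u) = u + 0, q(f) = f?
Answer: I*√15900895791794/9232 ≈ 431.93*I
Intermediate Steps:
m(c, u) = -u/3 (m(c, u) = -(u + 0)/3 = -u/3)
W(y, B) = B + y
k(O) = -26 + 2*O² (k(O) = (O² + O²) - 26 = 2*O² - 26 = -26 + 2*O²)
√((-237798 + W(q(18), -225))/(-221574 + k(m(-11, -12))) - 186566) = √((-237798 + (-225 + 18))/(-221574 + (-26 + 2*(-⅓*(-12))²)) - 186566) = √((-237798 - 207)/(-221574 + (-26 + 2*4²)) - 186566) = √(-238005/(-221574 + (-26 + 2*16)) - 186566) = √(-238005/(-221574 + (-26 + 32)) - 186566) = √(-238005/(-221574 + 6) - 186566) = √(-238005/(-221568) - 186566) = √(-238005*(-1/221568) - 186566) = √(79335/73856 - 186566) = √(-13778939161/73856) = I*√15900895791794/9232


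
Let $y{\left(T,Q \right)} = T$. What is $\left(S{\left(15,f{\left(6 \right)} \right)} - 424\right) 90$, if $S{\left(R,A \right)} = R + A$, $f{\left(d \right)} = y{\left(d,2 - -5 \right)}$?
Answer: $-36270$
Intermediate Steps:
$f{\left(d \right)} = d$
$S{\left(R,A \right)} = A + R$
$\left(S{\left(15,f{\left(6 \right)} \right)} - 424\right) 90 = \left(\left(6 + 15\right) - 424\right) 90 = \left(21 - 424\right) 90 = \left(-403\right) 90 = -36270$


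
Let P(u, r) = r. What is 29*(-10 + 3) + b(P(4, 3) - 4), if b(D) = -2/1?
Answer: -205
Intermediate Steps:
b(D) = -2 (b(D) = -2*1 = -2)
29*(-10 + 3) + b(P(4, 3) - 4) = 29*(-10 + 3) - 2 = 29*(-7) - 2 = -203 - 2 = -205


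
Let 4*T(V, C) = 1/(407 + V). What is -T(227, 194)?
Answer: -1/2536 ≈ -0.00039432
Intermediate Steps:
T(V, C) = 1/(4*(407 + V))
-T(227, 194) = -1/(4*(407 + 227)) = -1/(4*634) = -1*1/2536 = -1/2536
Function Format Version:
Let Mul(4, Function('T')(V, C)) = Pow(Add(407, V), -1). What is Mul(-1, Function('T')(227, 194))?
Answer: Rational(-1, 2536) ≈ -0.00039432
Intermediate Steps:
Function('T')(V, C) = Mul(Rational(1, 4), Pow(Add(407, V), -1))
Mul(-1, Function('T')(227, 194)) = Mul(-1, Mul(Rational(1, 4), Pow(Add(407, 227), -1))) = Mul(-1, Mul(Rational(1, 4), Pow(634, -1))) = Mul(-1, Mul(Rational(1, 4), Rational(1, 634))) = Mul(-1, Rational(1, 2536)) = Rational(-1, 2536)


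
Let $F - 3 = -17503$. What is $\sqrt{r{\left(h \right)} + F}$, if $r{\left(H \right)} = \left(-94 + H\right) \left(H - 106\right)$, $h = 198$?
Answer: $2 i \sqrt{1983} \approx 89.062 i$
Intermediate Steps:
$F = -17500$ ($F = 3 - 17503 = -17500$)
$r{\left(H \right)} = \left(-106 + H\right) \left(-94 + H\right)$ ($r{\left(H \right)} = \left(-94 + H\right) \left(-106 + H\right) = \left(-106 + H\right) \left(-94 + H\right)$)
$\sqrt{r{\left(h \right)} + F} = \sqrt{\left(9964 + 198^{2} - 39600\right) - 17500} = \sqrt{\left(9964 + 39204 - 39600\right) - 17500} = \sqrt{9568 - 17500} = \sqrt{-7932} = 2 i \sqrt{1983}$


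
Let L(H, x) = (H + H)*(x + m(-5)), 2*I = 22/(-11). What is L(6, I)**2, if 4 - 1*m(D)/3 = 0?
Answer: 17424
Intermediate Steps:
I = -1 (I = (22/(-11))/2 = (22*(-1/11))/2 = (1/2)*(-2) = -1)
m(D) = 12 (m(D) = 12 - 3*0 = 12 + 0 = 12)
L(H, x) = 2*H*(12 + x) (L(H, x) = (H + H)*(x + 12) = (2*H)*(12 + x) = 2*H*(12 + x))
L(6, I)**2 = (2*6*(12 - 1))**2 = (2*6*11)**2 = 132**2 = 17424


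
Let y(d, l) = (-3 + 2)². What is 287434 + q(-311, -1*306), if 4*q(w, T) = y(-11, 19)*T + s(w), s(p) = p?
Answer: 1149119/4 ≈ 2.8728e+5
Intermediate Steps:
y(d, l) = 1 (y(d, l) = (-1)² = 1)
q(w, T) = T/4 + w/4 (q(w, T) = (1*T + w)/4 = (T + w)/4 = T/4 + w/4)
287434 + q(-311, -1*306) = 287434 + ((-1*306)/4 + (¼)*(-311)) = 287434 + ((¼)*(-306) - 311/4) = 287434 + (-153/2 - 311/4) = 287434 - 617/4 = 1149119/4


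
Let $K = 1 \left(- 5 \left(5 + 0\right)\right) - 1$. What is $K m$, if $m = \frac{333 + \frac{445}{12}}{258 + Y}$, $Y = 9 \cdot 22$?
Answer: $- \frac{57733}{2736} \approx -21.101$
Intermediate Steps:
$Y = 198$
$K = -26$ ($K = 1 \left(\left(-5\right) 5\right) - 1 = 1 \left(-25\right) - 1 = -25 - 1 = -26$)
$m = \frac{4441}{5472}$ ($m = \frac{333 + \frac{445}{12}}{258 + 198} = \frac{333 + 445 \cdot \frac{1}{12}}{456} = \left(333 + \frac{445}{12}\right) \frac{1}{456} = \frac{4441}{12} \cdot \frac{1}{456} = \frac{4441}{5472} \approx 0.81159$)
$K m = \left(-26\right) \frac{4441}{5472} = - \frac{57733}{2736}$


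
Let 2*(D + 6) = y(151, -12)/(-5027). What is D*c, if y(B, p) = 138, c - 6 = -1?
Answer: -151155/5027 ≈ -30.069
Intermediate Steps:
c = 5 (c = 6 - 1 = 5)
D = -30231/5027 (D = -6 + (138/(-5027))/2 = -6 + (138*(-1/5027))/2 = -6 + (½)*(-138/5027) = -6 - 69/5027 = -30231/5027 ≈ -6.0137)
D*c = -30231/5027*5 = -151155/5027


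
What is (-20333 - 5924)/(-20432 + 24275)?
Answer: -3751/549 ≈ -6.8324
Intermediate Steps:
(-20333 - 5924)/(-20432 + 24275) = -26257/3843 = -26257*1/3843 = -3751/549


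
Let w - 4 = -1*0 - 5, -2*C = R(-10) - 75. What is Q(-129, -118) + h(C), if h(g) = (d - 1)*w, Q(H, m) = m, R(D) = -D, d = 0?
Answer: -117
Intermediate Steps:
C = 65/2 (C = -(-1*(-10) - 75)/2 = -(10 - 75)/2 = -½*(-65) = 65/2 ≈ 32.500)
w = -1 (w = 4 + (-1*0 - 5) = 4 + (0 - 5) = 4 - 5 = -1)
h(g) = 1 (h(g) = (0 - 1)*(-1) = -1*(-1) = 1)
Q(-129, -118) + h(C) = -118 + 1 = -117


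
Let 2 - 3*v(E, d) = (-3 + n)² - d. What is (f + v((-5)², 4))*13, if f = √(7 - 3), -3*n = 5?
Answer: -1144/27 ≈ -42.370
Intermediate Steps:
n = -5/3 (n = -⅓*5 = -5/3 ≈ -1.6667)
f = 2 (f = √4 = 2)
v(E, d) = -178/27 + d/3 (v(E, d) = ⅔ - ((-3 - 5/3)² - d)/3 = ⅔ - ((-14/3)² - d)/3 = ⅔ - (196/9 - d)/3 = ⅔ + (-196/27 + d/3) = -178/27 + d/3)
(f + v((-5)², 4))*13 = (2 + (-178/27 + (⅓)*4))*13 = (2 + (-178/27 + 4/3))*13 = (2 - 142/27)*13 = -88/27*13 = -1144/27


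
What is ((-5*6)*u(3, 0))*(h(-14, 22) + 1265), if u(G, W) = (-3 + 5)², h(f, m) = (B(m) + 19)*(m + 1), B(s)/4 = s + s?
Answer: -690000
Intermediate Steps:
B(s) = 8*s (B(s) = 4*(s + s) = 4*(2*s) = 8*s)
h(f, m) = (1 + m)*(19 + 8*m) (h(f, m) = (8*m + 19)*(m + 1) = (19 + 8*m)*(1 + m) = (1 + m)*(19 + 8*m))
u(G, W) = 4 (u(G, W) = 2² = 4)
((-5*6)*u(3, 0))*(h(-14, 22) + 1265) = (-5*6*4)*((19 + 8*22² + 27*22) + 1265) = (-30*4)*((19 + 8*484 + 594) + 1265) = -120*((19 + 3872 + 594) + 1265) = -120*(4485 + 1265) = -120*5750 = -690000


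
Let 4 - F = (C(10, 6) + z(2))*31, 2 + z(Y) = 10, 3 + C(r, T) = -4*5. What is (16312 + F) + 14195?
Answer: 30976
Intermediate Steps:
C(r, T) = -23 (C(r, T) = -3 - 4*5 = -3 - 20 = -23)
z(Y) = 8 (z(Y) = -2 + 10 = 8)
F = 469 (F = 4 - (-23 + 8)*31 = 4 - (-15)*31 = 4 - 1*(-465) = 4 + 465 = 469)
(16312 + F) + 14195 = (16312 + 469) + 14195 = 16781 + 14195 = 30976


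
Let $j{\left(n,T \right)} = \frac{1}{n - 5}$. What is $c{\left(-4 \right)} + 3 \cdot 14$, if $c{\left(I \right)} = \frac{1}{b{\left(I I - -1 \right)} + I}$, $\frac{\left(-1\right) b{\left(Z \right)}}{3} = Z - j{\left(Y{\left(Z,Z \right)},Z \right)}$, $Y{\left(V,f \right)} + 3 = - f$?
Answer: $\frac{57851}{1378} \approx 41.982$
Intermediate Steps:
$Y{\left(V,f \right)} = -3 - f$
$j{\left(n,T \right)} = \frac{1}{-5 + n}$
$b{\left(Z \right)} = - 3 Z + \frac{3}{-8 - Z}$ ($b{\left(Z \right)} = - 3 \left(Z - \frac{1}{-5 - \left(3 + Z\right)}\right) = - 3 \left(Z - \frac{1}{-8 - Z}\right) = - 3 Z + \frac{3}{-8 - Z}$)
$c{\left(I \right)} = \frac{1}{I + \frac{3 \left(-1 - \left(1 + I^{2}\right) \left(9 + I^{2}\right)\right)}{9 + I^{2}}}$ ($c{\left(I \right)} = \frac{1}{\frac{3 \left(-1 - \left(I I - -1\right) \left(8 + \left(I I - -1\right)\right)\right)}{8 + \left(I I - -1\right)} + I} = \frac{1}{\frac{3 \left(-1 - \left(I^{2} + 1\right) \left(8 + \left(I^{2} + 1\right)\right)\right)}{8 + \left(I^{2} + 1\right)} + I} = \frac{1}{\frac{3 \left(-1 - \left(1 + I^{2}\right) \left(8 + \left(1 + I^{2}\right)\right)\right)}{8 + \left(1 + I^{2}\right)} + I} = \frac{1}{\frac{3 \left(-1 - \left(1 + I^{2}\right) \left(9 + I^{2}\right)\right)}{9 + I^{2}} + I} = \frac{1}{I + \frac{3 \left(-1 - \left(1 + I^{2}\right) \left(9 + I^{2}\right)\right)}{9 + I^{2}}}$)
$c{\left(-4 \right)} + 3 \cdot 14 = \frac{-9 - \left(-4\right)^{2}}{3 + \left(9 + \left(-4\right)^{2}\right) \left(3 - -4 + 3 \left(-4\right)^{2}\right)} + 3 \cdot 14 = \frac{-9 - 16}{3 + \left(9 + 16\right) \left(3 + 4 + 3 \cdot 16\right)} + 42 = \frac{-9 - 16}{3 + 25 \left(3 + 4 + 48\right)} + 42 = \frac{1}{3 + 25 \cdot 55} \left(-25\right) + 42 = \frac{1}{3 + 1375} \left(-25\right) + 42 = \frac{1}{1378} \left(-25\right) + 42 = - \frac{25}{1378} + 42 = \frac{57851}{1378}$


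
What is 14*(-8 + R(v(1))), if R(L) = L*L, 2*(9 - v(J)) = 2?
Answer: 784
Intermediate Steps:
v(J) = 8 (v(J) = 9 - ½*2 = 9 - 1 = 8)
R(L) = L²
14*(-8 + R(v(1))) = 14*(-8 + 8²) = 14*(-8 + 64) = 14*56 = 784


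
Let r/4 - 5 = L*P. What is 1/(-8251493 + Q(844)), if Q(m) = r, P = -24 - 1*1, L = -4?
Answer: -1/8251073 ≈ -1.2120e-7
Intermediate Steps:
P = -25 (P = -24 - 1 = -25)
r = 420 (r = 20 + 4*(-4*(-25)) = 20 + 4*100 = 20 + 400 = 420)
Q(m) = 420
1/(-8251493 + Q(844)) = 1/(-8251493 + 420) = 1/(-8251073) = -1/8251073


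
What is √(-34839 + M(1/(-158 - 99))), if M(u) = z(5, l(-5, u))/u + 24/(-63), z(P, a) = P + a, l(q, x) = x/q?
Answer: I*√398273505/105 ≈ 190.06*I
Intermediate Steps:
M(u) = -8/21 + (5 - u/5)/u (M(u) = (5 + u/(-5))/u + 24/(-63) = (5 + u*(-⅕))/u + 24*(-1/63) = (5 - u/5)/u - 8/21 = -8/21 + (5 - u/5)/u)
√(-34839 + M(1/(-158 - 99))) = √(-34839 + (-61/105 + 5/(1/(-158 - 99)))) = √(-34839 + (-61/105 + 5/(1/(-257)))) = √(-34839 + (-61/105 + 5/(-1/257))) = √(-34839 + (-61/105 + 5*(-257))) = √(-34839 + (-61/105 - 1285)) = √(-34839 - 134986/105) = √(-3793081/105) = I*√398273505/105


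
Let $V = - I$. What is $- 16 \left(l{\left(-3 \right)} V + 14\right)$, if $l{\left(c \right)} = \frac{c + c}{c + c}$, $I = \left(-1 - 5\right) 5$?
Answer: $-704$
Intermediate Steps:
$I = -30$ ($I = \left(-6\right) 5 = -30$)
$V = 30$ ($V = \left(-1\right) \left(-30\right) = 30$)
$l{\left(c \right)} = 1$ ($l{\left(c \right)} = \frac{2 c}{2 c} = 2 c \frac{1}{2 c} = 1$)
$- 16 \left(l{\left(-3 \right)} V + 14\right) = - 16 \left(1 \cdot 30 + 14\right) = - 16 \left(30 + 14\right) = \left(-16\right) 44 = -704$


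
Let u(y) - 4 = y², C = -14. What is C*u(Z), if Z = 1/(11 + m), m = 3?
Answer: -785/14 ≈ -56.071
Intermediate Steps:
Z = 1/14 (Z = 1/(11 + 3) = 1/14 ≈ 0.071429)
u(y) = 4 + y²
C*u(Z) = -14*(4 + (1/14)²) = -14*(4 + 1/196) = -14*785/196 = -785/14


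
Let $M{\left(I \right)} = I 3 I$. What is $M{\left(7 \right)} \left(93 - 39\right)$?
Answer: $7938$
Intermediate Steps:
$M{\left(I \right)} = 3 I^{2}$ ($M{\left(I \right)} = 3 I I = 3 I^{2}$)
$M{\left(7 \right)} \left(93 - 39\right) = 3 \cdot 7^{2} \left(93 - 39\right) = 3 \cdot 49 \cdot 54 = 147 \cdot 54 = 7938$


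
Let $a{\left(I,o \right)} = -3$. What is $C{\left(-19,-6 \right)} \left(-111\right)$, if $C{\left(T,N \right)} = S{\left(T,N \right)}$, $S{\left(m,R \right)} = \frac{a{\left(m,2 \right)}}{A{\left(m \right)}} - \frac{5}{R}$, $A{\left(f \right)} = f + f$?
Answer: $- \frac{1924}{19} \approx -101.26$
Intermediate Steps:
$A{\left(f \right)} = 2 f$
$S{\left(m,R \right)} = - \frac{5}{R} - \frac{3}{2 m}$ ($S{\left(m,R \right)} = - \frac{3}{2 m} - \frac{5}{R} = - \frac{5}{R} - \frac{3}{2 m}$)
$C{\left(T,N \right)} = - \frac{5}{N} - \frac{3}{2 T}$
$C{\left(-19,-6 \right)} \left(-111\right) = \left(- \frac{5}{-6} - \frac{3}{2 \left(-19\right)}\right) \left(-111\right) = \left(\left(-5\right) \left(- \frac{1}{6}\right) - - \frac{3}{38}\right) \left(-111\right) = \left(\frac{5}{6} + \frac{3}{38}\right) \left(-111\right) = \frac{52}{57} \left(-111\right) = - \frac{1924}{19}$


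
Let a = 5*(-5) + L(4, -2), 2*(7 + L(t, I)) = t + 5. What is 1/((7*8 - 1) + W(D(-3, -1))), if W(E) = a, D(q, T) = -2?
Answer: 2/55 ≈ 0.036364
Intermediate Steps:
L(t, I) = -9/2 + t/2 (L(t, I) = -7 + (t + 5)/2 = -7 + (5 + t)/2 = -7 + (5/2 + t/2) = -9/2 + t/2)
a = -55/2 (a = 5*(-5) + (-9/2 + (½)*4) = -25 + (-9/2 + 2) = -25 - 5/2 = -55/2 ≈ -27.500)
W(E) = -55/2
1/((7*8 - 1) + W(D(-3, -1))) = 1/((7*8 - 1) - 55/2) = 1/((56 - 1) - 55/2) = 1/(55 - 55/2) = 1/(55/2) = 2/55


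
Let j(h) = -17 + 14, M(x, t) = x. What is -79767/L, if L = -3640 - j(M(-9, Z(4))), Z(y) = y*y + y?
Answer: 79767/3637 ≈ 21.932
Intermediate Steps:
Z(y) = y + y² (Z(y) = y² + y = y + y²)
j(h) = -3
L = -3637 (L = -3640 - 1*(-3) = -3640 + 3 = -3637)
-79767/L = -79767/(-3637) = -79767*(-1/3637) = 79767/3637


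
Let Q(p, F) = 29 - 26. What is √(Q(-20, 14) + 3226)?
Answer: √3229 ≈ 56.824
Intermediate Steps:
Q(p, F) = 3
√(Q(-20, 14) + 3226) = √(3 + 3226) = √3229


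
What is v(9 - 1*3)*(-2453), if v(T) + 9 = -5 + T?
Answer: 19624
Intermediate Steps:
v(T) = -14 + T (v(T) = -9 + (-5 + T) = -14 + T)
v(9 - 1*3)*(-2453) = (-14 + (9 - 1*3))*(-2453) = (-14 + (9 - 3))*(-2453) = (-14 + 6)*(-2453) = -8*(-2453) = 19624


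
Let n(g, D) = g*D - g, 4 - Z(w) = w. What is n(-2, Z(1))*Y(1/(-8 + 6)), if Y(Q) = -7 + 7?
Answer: 0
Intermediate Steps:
Z(w) = 4 - w
n(g, D) = -g + D*g (n(g, D) = D*g - g = -g + D*g)
Y(Q) = 0
n(-2, Z(1))*Y(1/(-8 + 6)) = -2*(-1 + (4 - 1*1))*0 = -2*(-1 + (4 - 1))*0 = -2*(-1 + 3)*0 = -2*2*0 = -4*0 = 0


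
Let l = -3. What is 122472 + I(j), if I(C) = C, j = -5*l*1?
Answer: 122487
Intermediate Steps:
j = 15 (j = -5*(-3)*1 = 15*1 = 15)
122472 + I(j) = 122472 + 15 = 122487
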